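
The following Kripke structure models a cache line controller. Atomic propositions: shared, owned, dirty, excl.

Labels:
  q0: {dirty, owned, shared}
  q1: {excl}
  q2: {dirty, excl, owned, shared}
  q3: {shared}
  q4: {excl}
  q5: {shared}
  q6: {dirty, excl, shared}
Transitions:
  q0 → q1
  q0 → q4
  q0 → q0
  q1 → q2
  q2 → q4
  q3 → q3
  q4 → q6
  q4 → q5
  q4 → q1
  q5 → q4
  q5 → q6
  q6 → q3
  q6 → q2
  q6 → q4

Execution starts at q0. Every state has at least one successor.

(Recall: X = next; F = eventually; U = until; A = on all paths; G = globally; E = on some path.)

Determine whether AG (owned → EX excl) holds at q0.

Holds

States satisfying owned → EX excl: {q0, q1, q2, q3, q4, q5, q6}.
States satisfying AG (owned → EX excl): {q0, q1, q2, q3, q4, q5, q6}.
Every state reachable from q0 satisfies owned → EX excl.
q0 ∈ Sat(AG (owned → EX excl)).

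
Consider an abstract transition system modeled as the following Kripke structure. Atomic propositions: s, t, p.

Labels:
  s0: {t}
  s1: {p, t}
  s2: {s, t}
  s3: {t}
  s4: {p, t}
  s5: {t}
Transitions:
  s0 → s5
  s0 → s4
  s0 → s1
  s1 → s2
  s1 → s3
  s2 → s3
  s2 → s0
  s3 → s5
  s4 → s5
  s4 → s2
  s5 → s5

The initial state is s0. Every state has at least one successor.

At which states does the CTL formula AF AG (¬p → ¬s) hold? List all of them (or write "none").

States satisfying AG (¬p → ¬s): {s3, s5}.
States satisfying AF AG (¬p → ¬s): {s3, s5}.

{s3, s5}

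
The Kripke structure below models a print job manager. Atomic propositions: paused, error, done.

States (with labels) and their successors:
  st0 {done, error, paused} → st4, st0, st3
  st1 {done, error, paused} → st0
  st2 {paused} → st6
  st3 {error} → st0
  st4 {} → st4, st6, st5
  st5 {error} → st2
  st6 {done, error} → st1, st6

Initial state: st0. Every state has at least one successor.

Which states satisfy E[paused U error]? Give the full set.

{st0, st1, st2, st3, st5, st6}

States satisfying paused: {st0, st1, st2}.
States satisfying error: {st0, st1, st3, st5, st6}.
States satisfying E[paused U error]: {st0, st1, st2, st3, st5, st6}.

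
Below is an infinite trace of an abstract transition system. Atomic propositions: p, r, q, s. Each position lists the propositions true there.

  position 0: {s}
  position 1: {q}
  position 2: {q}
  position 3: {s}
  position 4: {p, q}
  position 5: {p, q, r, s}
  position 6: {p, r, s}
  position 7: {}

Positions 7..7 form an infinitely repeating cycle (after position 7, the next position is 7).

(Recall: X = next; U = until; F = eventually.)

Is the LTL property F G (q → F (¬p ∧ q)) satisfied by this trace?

G (q → F (¬p ∧ q)) holds at position 6, which is reachable from 0, so F G (q → F (¬p ∧ q)) holds.

Yes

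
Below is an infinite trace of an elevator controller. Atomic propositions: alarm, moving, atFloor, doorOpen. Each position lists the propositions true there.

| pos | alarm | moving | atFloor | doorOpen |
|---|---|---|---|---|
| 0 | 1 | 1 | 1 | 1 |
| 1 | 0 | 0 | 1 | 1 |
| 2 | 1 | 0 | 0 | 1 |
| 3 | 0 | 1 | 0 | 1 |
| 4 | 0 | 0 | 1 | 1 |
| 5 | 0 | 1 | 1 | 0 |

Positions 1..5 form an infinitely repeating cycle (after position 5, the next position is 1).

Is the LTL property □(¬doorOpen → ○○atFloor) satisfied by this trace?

¬doorOpen → ○○atFloor must hold at every position from 0 onward. It fails at position 5, so □(¬doorOpen → ○○atFloor) is false.
Positions where ¬doorOpen holds: 5.
Check ○○atFloor at each: 5→fails.

No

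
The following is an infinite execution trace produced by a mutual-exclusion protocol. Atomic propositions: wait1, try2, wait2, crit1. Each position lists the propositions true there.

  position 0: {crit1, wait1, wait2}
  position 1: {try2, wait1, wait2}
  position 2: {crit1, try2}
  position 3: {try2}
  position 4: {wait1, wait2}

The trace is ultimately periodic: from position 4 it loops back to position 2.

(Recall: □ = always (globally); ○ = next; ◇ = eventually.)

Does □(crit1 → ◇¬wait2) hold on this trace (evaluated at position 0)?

Yes

crit1 → ◇¬wait2 holds at every position 0..4, and those are all positions ever visited, so □(crit1 → ◇¬wait2) holds.
Positions where crit1 holds: 0, 2.
Check ◇¬wait2 at each: 0→ok, 2→ok.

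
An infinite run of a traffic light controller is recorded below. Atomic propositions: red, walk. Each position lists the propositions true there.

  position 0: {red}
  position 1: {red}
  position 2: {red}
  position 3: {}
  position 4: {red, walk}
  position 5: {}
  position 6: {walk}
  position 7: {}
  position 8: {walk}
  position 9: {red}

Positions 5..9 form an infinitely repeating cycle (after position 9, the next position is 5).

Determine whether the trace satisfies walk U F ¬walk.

Satisfied

Walking from position 0: F ¬walk first holds at position 0, and walk holds at every earlier position along the way, so walk U F ¬walk holds.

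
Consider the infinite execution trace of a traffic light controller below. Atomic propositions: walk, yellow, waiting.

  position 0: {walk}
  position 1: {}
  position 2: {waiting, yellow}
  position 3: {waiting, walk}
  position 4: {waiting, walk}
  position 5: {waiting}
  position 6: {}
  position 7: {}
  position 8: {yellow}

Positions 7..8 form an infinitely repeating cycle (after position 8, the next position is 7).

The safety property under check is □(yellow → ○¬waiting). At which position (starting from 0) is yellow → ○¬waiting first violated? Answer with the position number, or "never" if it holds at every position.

2

Check yellow → ○¬waiting at each position in order: 0 ✓, 1 ✓.
At position 2 the labels are {waiting, yellow} and the next position 3 has {waiting, walk}, so yellow → ○¬waiting is false there. This is the first violation.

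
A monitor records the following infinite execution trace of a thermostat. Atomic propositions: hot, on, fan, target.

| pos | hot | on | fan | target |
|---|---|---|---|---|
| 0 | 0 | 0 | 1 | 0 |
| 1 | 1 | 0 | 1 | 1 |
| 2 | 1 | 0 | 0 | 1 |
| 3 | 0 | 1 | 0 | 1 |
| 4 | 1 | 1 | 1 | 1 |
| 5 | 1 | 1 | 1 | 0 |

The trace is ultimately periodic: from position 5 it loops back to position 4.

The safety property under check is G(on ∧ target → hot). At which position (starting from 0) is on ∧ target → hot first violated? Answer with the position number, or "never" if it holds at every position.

3

Check on ∧ target → hot at each position in order: 0 ✓, 1 ✓, 2 ✓.
At position 3 the labels are {on, target}, so on ∧ target → hot is false there. This is the first violation.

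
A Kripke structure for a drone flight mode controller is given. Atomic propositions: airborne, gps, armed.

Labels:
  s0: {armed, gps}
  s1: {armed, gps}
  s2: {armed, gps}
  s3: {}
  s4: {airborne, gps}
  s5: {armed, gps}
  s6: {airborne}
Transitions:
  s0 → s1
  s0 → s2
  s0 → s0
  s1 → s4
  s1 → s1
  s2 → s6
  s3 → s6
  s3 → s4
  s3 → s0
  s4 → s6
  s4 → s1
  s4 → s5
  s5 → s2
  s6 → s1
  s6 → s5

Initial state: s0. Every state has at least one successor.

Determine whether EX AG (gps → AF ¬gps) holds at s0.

States satisfying AG (gps → AF ¬gps): ∅.
States satisfying EX AG (gps → AF ¬gps): ∅.
No suitable path/successor from s0 witnesses the formula.
s0 ∉ Sat(EX AG (gps → AF ¬gps)).

Does not hold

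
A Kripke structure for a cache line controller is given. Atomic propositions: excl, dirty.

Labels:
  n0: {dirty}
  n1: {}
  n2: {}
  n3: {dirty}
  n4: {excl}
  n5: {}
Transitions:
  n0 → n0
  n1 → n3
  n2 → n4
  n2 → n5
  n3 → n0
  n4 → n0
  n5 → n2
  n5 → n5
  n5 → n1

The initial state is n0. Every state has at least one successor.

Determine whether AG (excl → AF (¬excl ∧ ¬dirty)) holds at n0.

States satisfying excl → AF (¬excl ∧ ¬dirty): {n0, n1, n2, n3, n5}.
States satisfying AG (excl → AF (¬excl ∧ ¬dirty)): {n0, n1, n3}.
Every state reachable from n0 satisfies excl → AF (¬excl ∧ ¬dirty).
n0 ∈ Sat(AG (excl → AF (¬excl ∧ ¬dirty))).

Yes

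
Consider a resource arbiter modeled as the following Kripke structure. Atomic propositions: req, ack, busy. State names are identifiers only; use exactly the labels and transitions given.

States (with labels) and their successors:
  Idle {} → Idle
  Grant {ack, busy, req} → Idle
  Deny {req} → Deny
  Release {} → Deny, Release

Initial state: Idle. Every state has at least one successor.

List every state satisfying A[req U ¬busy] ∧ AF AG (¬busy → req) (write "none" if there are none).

{Deny}

States satisfying req: {Grant, Deny}.
States satisfying ¬busy: {Idle, Deny, Release}.
States satisfying A[req U ¬busy]: {Idle, Grant, Deny, Release}.
States satisfying AG (¬busy → req): {Deny}.
States satisfying AF AG (¬busy → req): {Deny}.
States satisfying A[req U ¬busy] ∧ AF AG (¬busy → req): {Deny}.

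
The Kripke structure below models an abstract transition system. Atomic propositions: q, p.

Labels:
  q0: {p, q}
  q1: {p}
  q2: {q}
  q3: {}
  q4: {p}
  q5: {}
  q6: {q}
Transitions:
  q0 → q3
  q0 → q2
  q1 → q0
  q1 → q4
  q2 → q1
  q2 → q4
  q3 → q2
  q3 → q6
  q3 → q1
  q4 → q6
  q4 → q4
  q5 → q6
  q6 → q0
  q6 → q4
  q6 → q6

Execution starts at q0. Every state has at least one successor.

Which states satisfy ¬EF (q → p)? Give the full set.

none

States satisfying q → p: {q0, q1, q3, q4, q5}.
States satisfying EF (q → p): {q0, q1, q2, q3, q4, q5, q6}.
States satisfying ¬EF (q → p): ∅.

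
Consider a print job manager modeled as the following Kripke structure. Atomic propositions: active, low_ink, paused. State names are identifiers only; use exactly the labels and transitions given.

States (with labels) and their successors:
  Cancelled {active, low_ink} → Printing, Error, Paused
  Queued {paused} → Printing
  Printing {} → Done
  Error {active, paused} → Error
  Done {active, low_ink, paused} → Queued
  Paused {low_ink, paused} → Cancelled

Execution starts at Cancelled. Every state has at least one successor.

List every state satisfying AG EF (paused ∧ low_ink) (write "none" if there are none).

{Queued, Printing, Done}

States satisfying EF (paused ∧ low_ink): {Cancelled, Queued, Printing, Done, Paused}.
States satisfying AG EF (paused ∧ low_ink): {Queued, Printing, Done}.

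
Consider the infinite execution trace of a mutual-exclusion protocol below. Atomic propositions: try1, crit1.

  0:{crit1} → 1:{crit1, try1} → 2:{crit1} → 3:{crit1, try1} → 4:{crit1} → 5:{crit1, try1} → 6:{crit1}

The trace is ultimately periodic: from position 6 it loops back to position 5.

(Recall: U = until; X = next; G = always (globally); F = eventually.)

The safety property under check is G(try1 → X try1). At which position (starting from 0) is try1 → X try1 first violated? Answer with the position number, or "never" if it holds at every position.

Check try1 → X try1 at each position in order: 0 ✓.
At position 1 the labels are {crit1, try1} and the next position 2 has {crit1}, so try1 → X try1 is false there. This is the first violation.

1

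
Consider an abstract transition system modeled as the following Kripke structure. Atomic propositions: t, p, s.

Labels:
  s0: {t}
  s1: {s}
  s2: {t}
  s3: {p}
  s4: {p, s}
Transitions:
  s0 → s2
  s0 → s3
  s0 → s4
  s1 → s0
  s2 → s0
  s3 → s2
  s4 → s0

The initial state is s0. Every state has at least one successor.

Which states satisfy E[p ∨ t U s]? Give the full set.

States satisfying p ∨ t: {s0, s2, s3, s4}.
States satisfying s: {s1, s4}.
States satisfying E[p ∨ t U s]: {s0, s1, s2, s3, s4}.

{s0, s1, s2, s3, s4}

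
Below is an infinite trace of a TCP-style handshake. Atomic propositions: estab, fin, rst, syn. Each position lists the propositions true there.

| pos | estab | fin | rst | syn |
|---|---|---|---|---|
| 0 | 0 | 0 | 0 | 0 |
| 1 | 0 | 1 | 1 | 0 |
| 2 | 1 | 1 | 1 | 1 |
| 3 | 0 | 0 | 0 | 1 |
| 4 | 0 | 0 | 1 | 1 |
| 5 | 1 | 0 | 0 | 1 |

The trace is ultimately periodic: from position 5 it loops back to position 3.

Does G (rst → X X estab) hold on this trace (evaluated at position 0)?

rst → X X estab must hold at every position from 0 onward. It fails at position 1, so G (rst → X X estab) is false.
Positions where rst holds: 1, 2, 4.
Check X X estab at each: 1→fails, 2→fails, 4→fails.

Does not hold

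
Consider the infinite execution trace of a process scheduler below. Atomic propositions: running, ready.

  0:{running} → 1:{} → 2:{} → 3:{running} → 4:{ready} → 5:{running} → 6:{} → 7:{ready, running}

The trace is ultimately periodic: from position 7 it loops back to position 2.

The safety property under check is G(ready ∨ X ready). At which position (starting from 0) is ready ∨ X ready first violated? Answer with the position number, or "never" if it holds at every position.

0

At position 0 the labels are {running} and the next position 1 has {}, so ready ∨ X ready is false there. This is the first violation.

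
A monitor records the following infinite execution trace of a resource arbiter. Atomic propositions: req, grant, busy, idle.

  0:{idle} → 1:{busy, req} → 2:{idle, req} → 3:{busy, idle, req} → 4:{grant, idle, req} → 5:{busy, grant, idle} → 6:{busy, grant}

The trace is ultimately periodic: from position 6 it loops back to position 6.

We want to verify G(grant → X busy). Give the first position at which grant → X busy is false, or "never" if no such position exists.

never

grant → X busy holds at every position 0..6, and those are all the positions the trace ever visits, so the invariant G(grant → X busy) is never violated.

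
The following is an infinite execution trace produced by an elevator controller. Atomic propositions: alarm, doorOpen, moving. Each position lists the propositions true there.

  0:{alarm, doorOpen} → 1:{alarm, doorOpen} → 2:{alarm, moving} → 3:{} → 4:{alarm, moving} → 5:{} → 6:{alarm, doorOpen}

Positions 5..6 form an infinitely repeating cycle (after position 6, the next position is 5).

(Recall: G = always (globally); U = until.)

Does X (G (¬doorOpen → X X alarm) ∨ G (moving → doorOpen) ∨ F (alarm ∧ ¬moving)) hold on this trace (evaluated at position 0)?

The position after 0 is 1; G (¬doorOpen → X X alarm) ∨ G (moving → doorOpen) ∨ F (alarm ∧ ¬moving) is true there.

Yes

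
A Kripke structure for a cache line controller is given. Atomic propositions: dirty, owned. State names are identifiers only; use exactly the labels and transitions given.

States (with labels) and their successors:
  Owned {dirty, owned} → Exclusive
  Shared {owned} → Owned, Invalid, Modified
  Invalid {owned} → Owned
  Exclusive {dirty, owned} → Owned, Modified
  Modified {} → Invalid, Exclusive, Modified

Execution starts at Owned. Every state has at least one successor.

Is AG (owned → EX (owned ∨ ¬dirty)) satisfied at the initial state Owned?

Satisfied

States satisfying owned → EX (owned ∨ ¬dirty): {Owned, Shared, Invalid, Exclusive, Modified}.
States satisfying AG (owned → EX (owned ∨ ¬dirty)): {Owned, Shared, Invalid, Exclusive, Modified}.
Every state reachable from Owned satisfies owned → EX (owned ∨ ¬dirty).
Owned ∈ Sat(AG (owned → EX (owned ∨ ¬dirty))).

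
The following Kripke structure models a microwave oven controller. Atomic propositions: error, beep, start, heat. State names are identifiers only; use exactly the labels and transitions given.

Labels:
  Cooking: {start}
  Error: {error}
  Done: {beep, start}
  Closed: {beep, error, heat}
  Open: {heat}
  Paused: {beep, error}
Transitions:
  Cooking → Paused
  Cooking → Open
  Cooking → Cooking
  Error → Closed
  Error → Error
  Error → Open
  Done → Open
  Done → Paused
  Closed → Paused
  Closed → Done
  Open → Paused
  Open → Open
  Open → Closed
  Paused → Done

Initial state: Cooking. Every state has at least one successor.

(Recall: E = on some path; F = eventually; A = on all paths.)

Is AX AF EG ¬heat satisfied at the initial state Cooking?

No

States satisfying AF EG ¬heat: {Cooking, Error, Done, Closed, Paused}.
States satisfying AX AF EG ¬heat: {Closed, Paused}.
Cooking ∉ Sat(AX AF EG ¬heat).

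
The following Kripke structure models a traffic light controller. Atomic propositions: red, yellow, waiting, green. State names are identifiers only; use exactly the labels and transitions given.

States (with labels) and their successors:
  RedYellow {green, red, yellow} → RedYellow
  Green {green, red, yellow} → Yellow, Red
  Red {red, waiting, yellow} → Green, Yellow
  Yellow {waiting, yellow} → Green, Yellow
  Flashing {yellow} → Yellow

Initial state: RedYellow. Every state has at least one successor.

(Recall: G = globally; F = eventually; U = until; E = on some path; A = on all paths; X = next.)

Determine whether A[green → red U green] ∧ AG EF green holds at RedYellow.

States satisfying green → red: {RedYellow, Green, Red, Yellow, Flashing}.
States satisfying green: {RedYellow, Green}.
States satisfying A[green → red U green]: {RedYellow, Green}.
States satisfying EF green: {RedYellow, Green, Red, Yellow, Flashing}.
States satisfying AG EF green: {RedYellow, Green, Red, Yellow, Flashing}.
States satisfying A[green → red U green] ∧ AG EF green: {RedYellow, Green}.
RedYellow ∈ Sat(A[green → red U green] ∧ AG EF green).

Satisfied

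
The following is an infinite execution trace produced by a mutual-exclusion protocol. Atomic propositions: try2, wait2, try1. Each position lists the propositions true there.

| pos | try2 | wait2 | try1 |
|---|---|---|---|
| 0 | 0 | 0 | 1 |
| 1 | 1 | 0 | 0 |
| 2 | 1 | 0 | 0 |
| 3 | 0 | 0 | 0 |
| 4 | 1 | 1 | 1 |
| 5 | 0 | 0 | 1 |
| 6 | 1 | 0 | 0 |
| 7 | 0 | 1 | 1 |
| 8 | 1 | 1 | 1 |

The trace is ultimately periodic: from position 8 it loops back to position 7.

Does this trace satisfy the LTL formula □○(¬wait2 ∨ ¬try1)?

○(¬wait2 ∨ ¬try1) must hold at every position from 0 onward. It fails at position 3, so □○(¬wait2 ∨ ¬try1) is false.

No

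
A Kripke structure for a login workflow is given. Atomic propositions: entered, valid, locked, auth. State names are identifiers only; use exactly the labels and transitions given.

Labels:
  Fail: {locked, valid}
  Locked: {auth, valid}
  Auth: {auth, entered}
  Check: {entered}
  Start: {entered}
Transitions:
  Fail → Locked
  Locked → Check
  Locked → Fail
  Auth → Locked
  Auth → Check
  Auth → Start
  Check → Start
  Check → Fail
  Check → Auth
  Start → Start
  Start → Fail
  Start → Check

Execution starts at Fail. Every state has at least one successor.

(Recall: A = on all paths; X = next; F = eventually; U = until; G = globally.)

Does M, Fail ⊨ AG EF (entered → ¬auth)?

Yes

States satisfying EF (entered → ¬auth): {Fail, Locked, Auth, Check, Start}.
States satisfying AG EF (entered → ¬auth): {Fail, Locked, Auth, Check, Start}.
Every state reachable from Fail satisfies EF (entered → ¬auth).
Fail ∈ Sat(AG EF (entered → ¬auth)).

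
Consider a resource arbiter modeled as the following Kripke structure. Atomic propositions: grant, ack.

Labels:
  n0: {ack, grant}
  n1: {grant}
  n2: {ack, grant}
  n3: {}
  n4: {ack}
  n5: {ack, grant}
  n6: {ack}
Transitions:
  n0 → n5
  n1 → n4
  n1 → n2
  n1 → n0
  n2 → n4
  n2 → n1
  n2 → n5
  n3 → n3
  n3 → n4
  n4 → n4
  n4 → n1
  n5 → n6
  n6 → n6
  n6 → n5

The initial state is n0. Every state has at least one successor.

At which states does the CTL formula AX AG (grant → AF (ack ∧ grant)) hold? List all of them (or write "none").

States satisfying AG (grant → AF (ack ∧ grant)): {n0, n5, n6}.
States satisfying AX AG (grant → AF (ack ∧ grant)): {n0, n5, n6}.

{n0, n5, n6}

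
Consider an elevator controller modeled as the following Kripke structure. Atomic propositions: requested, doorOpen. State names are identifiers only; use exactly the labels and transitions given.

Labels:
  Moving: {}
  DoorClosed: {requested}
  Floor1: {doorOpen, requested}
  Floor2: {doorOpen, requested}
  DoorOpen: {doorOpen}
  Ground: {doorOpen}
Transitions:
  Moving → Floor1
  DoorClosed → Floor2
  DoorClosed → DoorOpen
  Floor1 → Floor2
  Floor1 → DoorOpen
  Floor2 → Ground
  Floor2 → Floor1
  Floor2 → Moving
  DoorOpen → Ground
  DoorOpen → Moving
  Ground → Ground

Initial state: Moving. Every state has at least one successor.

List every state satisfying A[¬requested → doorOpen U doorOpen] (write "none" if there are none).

States satisfying ¬requested → doorOpen: {DoorClosed, Floor1, Floor2, DoorOpen, Ground}.
States satisfying doorOpen: {Floor1, Floor2, DoorOpen, Ground}.
States satisfying A[¬requested → doorOpen U doorOpen]: {DoorClosed, Floor1, Floor2, DoorOpen, Ground}.

{DoorClosed, Floor1, Floor2, DoorOpen, Ground}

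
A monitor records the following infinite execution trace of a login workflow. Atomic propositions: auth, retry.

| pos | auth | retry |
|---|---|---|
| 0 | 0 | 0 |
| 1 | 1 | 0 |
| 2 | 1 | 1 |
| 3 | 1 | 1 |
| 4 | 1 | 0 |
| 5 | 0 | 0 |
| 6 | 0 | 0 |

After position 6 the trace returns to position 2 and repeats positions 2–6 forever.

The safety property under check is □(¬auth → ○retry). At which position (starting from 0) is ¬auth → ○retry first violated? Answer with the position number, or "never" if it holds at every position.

At position 0 the labels are {} and the next position 1 has {auth}, so ¬auth → ○retry is false there. This is the first violation.

0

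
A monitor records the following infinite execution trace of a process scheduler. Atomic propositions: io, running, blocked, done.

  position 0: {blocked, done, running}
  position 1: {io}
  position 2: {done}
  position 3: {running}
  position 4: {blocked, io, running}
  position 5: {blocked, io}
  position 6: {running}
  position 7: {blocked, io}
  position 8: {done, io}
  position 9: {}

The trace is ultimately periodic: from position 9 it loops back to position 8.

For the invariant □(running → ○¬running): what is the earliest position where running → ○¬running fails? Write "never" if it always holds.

Check running → ○¬running at each position in order: 0 ✓, 1 ✓, 2 ✓.
At position 3 the labels are {running} and the next position 4 has {blocked, io, running}, so running → ○¬running is false there. This is the first violation.

3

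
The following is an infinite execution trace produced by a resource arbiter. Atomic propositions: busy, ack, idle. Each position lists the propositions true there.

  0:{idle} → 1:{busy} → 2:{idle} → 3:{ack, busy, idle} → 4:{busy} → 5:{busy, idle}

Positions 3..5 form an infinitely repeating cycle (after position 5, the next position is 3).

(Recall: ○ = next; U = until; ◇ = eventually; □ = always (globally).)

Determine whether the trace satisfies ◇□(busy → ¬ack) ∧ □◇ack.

□(busy → ¬ack) is false at every position 0..5, so it never becomes true and ◇□(busy → ¬ack) fails.
◇ack holds at every position 0..5, and those are all positions ever visited, so □◇ack holds.
At position 0: ◇□(busy → ¬ack) is false; □◇ack is true; so ◇□(busy → ¬ack) ∧ □◇ack is false.

Does not hold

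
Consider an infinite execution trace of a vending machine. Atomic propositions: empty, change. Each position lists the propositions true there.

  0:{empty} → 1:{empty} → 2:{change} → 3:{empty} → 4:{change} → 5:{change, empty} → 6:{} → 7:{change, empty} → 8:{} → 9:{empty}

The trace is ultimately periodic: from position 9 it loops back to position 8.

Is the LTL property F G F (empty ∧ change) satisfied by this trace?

Does not hold

G F (empty ∧ change) is false at every position 0..9, so it never becomes true and F G F (empty ∧ change) fails.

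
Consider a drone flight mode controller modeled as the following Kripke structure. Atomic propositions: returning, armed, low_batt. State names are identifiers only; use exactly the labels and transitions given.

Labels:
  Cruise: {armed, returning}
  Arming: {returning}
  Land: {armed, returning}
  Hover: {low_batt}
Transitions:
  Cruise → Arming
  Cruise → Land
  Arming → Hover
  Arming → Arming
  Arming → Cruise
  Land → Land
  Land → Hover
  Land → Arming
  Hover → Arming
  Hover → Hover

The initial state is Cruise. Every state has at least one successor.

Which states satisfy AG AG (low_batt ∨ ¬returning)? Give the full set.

none

States satisfying AG (low_batt ∨ ¬returning): ∅.
States satisfying AG AG (low_batt ∨ ¬returning): ∅.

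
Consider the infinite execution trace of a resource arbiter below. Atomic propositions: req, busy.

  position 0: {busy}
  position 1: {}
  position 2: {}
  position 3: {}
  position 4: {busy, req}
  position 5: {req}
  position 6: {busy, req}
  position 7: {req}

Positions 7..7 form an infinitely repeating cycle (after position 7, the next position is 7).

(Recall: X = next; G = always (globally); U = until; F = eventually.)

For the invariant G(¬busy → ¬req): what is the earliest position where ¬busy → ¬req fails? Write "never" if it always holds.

5

Check ¬busy → ¬req at each position in order: 0 ✓, 1 ✓, 2 ✓, 3 ✓, 4 ✓.
At position 5 the labels are {req}, so ¬busy → ¬req is false there. This is the first violation.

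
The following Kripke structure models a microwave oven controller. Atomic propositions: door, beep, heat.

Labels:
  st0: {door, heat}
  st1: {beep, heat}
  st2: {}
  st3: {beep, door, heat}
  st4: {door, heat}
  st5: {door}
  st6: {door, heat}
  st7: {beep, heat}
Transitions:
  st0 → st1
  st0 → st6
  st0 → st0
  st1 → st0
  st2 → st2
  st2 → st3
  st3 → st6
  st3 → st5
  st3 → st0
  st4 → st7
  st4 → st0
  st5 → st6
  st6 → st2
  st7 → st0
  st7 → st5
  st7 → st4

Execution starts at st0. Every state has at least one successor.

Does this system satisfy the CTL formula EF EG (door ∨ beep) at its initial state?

Satisfied

States satisfying EG (door ∨ beep): {st0, st1, st3, st4, st7}.
States satisfying EF EG (door ∨ beep): {st0, st1, st2, st3, st4, st5, st6, st7}.
Some path from st0 reaches a state where EG (door ∨ beep) holds.
st0 ∈ Sat(EF EG (door ∨ beep)).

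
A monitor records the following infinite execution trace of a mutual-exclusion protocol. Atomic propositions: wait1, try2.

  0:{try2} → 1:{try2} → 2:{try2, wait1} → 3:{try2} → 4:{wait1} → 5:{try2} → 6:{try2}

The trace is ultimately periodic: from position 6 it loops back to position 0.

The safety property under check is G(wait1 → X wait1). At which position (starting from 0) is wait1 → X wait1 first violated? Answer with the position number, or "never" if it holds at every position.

2

Check wait1 → X wait1 at each position in order: 0 ✓, 1 ✓.
At position 2 the labels are {try2, wait1} and the next position 3 has {try2}, so wait1 → X wait1 is false there. This is the first violation.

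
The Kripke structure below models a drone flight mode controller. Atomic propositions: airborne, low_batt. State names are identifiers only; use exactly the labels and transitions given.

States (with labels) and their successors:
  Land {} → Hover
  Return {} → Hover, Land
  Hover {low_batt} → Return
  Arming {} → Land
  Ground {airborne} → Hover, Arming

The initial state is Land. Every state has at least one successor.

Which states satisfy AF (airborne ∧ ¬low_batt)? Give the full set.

{Ground}

States satisfying airborne ∧ ¬low_batt: {Ground}.
States satisfying AF (airborne ∧ ¬low_batt): {Ground}.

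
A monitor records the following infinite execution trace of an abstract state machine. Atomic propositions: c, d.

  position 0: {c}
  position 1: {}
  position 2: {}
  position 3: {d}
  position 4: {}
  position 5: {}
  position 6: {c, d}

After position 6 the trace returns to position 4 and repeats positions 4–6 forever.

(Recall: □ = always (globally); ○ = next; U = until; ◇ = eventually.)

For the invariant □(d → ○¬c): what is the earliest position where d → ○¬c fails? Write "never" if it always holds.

d → ○¬c holds at every position 0..6, and those are all the positions the trace ever visits, so the invariant □(d → ○¬c) is never violated.

never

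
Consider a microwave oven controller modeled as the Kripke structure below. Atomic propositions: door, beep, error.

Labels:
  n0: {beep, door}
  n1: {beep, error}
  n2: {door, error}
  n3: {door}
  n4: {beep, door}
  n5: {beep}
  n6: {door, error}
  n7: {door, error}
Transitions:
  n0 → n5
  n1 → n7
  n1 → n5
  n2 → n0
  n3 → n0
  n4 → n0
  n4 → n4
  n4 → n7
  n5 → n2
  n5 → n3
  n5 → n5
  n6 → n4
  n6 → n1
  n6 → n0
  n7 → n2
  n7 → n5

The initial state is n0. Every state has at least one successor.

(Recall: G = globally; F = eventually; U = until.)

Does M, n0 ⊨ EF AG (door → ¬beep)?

Violated

States satisfying AG (door → ¬beep): ∅.
States satisfying EF AG (door → ¬beep): ∅.
No suitable path/successor from n0 witnesses the formula.
n0 ∉ Sat(EF AG (door → ¬beep)).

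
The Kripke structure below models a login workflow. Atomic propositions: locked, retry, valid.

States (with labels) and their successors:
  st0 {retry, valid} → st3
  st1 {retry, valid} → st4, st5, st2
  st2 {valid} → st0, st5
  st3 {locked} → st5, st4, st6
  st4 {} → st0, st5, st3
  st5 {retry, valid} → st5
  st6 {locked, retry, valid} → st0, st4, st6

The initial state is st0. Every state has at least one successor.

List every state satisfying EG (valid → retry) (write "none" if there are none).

{st0, st1, st3, st4, st5, st6}

States satisfying valid → retry: {st0, st1, st3, st4, st5, st6}.
States satisfying EG (valid → retry): {st0, st1, st3, st4, st5, st6}.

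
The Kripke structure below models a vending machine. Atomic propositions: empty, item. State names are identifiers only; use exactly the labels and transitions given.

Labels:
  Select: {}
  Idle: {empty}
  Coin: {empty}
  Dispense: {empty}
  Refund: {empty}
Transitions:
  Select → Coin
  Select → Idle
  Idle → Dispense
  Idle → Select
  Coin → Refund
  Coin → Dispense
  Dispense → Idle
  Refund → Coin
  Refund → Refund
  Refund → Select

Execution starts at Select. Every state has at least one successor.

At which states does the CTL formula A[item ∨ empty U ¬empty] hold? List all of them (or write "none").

{Select}

States satisfying item ∨ empty: {Idle, Coin, Dispense, Refund}.
States satisfying ¬empty: {Select}.
States satisfying A[item ∨ empty U ¬empty]: {Select}.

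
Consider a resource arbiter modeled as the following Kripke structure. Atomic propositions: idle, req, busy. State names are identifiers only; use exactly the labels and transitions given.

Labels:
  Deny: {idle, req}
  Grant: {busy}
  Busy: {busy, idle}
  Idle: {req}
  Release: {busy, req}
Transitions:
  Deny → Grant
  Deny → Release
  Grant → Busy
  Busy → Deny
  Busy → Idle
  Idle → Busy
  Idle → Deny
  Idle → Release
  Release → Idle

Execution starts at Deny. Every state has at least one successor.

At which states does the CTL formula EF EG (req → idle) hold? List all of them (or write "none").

States satisfying EG (req → idle): {Deny, Grant, Busy}.
States satisfying EF EG (req → idle): {Deny, Grant, Busy, Idle, Release}.

{Deny, Grant, Busy, Idle, Release}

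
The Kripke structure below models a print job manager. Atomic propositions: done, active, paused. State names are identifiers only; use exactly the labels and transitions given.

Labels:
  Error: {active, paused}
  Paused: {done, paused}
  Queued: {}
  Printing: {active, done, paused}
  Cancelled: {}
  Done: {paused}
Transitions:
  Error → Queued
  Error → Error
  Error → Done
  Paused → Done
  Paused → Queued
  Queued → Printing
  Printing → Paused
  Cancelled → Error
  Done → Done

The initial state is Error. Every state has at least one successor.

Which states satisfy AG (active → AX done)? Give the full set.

{Paused, Queued, Printing, Done}

States satisfying active → AX done: {Paused, Queued, Printing, Cancelled, Done}.
States satisfying AG (active → AX done): {Paused, Queued, Printing, Done}.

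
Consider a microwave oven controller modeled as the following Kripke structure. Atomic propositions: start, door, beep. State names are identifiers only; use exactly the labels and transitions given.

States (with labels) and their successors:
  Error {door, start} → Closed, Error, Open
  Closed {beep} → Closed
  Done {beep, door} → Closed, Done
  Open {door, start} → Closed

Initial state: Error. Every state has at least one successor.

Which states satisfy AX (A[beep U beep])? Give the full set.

States satisfying A[beep U beep]: {Closed, Done}.
States satisfying AX (A[beep U beep]): {Closed, Done, Open}.

{Closed, Done, Open}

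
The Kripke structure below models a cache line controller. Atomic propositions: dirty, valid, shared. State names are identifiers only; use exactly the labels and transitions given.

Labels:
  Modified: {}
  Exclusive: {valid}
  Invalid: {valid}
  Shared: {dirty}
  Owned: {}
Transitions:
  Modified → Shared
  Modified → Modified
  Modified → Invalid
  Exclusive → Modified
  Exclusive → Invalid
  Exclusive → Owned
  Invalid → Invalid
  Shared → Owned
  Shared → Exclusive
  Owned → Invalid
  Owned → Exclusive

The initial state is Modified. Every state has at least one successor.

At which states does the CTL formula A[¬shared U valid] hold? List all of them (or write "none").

States satisfying ¬shared: {Modified, Exclusive, Invalid, Shared, Owned}.
States satisfying valid: {Exclusive, Invalid}.
States satisfying A[¬shared U valid]: {Exclusive, Invalid, Shared, Owned}.

{Exclusive, Invalid, Shared, Owned}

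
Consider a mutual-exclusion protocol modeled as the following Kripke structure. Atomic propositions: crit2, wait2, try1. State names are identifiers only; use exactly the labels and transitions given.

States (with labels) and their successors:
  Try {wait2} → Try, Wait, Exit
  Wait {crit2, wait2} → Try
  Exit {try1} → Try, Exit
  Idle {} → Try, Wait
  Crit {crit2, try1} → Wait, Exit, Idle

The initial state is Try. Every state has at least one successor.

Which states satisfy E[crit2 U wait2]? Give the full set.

States satisfying crit2: {Wait, Crit}.
States satisfying wait2: {Try, Wait}.
States satisfying E[crit2 U wait2]: {Try, Wait, Crit}.

{Try, Wait, Crit}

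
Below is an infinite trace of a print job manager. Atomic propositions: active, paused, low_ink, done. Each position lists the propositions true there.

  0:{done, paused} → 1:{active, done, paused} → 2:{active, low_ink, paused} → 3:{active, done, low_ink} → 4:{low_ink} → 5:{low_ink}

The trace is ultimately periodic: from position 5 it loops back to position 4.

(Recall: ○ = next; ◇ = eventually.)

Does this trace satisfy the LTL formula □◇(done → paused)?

Yes

◇(done → paused) holds at every position 0..5, and those are all positions ever visited, so □◇(done → paused) holds.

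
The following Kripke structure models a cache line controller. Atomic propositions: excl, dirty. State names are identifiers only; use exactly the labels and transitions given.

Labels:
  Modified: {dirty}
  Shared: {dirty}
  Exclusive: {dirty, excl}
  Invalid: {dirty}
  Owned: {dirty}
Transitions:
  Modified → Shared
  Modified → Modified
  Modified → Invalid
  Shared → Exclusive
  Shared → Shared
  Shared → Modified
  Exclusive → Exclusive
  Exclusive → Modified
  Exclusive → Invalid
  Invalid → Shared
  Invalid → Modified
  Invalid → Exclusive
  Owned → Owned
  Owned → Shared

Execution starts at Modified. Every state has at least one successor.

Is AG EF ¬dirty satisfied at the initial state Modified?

No

States satisfying EF ¬dirty: ∅.
States satisfying AG EF ¬dirty: ∅.
Exclusive is reachable from Modified and violates EF ¬dirty, so AG fails at Modified.
Modified ∉ Sat(AG EF ¬dirty).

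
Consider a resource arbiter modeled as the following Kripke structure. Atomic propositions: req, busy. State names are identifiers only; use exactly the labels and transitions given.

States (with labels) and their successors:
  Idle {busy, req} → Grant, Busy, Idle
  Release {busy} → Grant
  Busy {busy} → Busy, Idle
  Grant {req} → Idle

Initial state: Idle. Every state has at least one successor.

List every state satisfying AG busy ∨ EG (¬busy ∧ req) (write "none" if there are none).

none

States satisfying busy: {Idle, Release, Busy}.
States satisfying AG busy: ∅.
States satisfying ¬busy ∧ req: {Grant}.
States satisfying EG (¬busy ∧ req): ∅.
States satisfying AG busy ∨ EG (¬busy ∧ req): ∅.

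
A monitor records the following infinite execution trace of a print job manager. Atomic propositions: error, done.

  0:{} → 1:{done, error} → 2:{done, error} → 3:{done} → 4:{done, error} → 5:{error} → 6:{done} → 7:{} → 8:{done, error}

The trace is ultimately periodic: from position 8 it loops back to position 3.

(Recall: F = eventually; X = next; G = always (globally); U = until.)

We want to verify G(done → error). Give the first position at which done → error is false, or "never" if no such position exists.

Check done → error at each position in order: 0 ✓, 1 ✓, 2 ✓.
At position 3 the labels are {done}, so done → error is false there. This is the first violation.

3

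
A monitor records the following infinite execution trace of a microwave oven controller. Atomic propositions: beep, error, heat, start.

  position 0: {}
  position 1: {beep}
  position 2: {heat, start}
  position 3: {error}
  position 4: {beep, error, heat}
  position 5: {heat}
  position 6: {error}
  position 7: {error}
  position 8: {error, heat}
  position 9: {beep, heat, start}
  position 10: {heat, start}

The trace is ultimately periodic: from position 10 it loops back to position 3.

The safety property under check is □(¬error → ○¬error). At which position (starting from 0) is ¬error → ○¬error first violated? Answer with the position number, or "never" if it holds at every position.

2

Check ¬error → ○¬error at each position in order: 0 ✓, 1 ✓.
At position 2 the labels are {heat, start} and the next position 3 has {error}, so ¬error → ○¬error is false there. This is the first violation.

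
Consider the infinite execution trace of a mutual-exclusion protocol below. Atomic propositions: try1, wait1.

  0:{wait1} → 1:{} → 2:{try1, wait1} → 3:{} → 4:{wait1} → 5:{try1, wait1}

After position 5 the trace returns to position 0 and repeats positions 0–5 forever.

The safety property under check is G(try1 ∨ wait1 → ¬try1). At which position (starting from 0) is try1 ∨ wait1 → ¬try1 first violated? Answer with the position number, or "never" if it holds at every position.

2

Check try1 ∨ wait1 → ¬try1 at each position in order: 0 ✓, 1 ✓.
At position 2 the labels are {try1, wait1}, so try1 ∨ wait1 → ¬try1 is false there. This is the first violation.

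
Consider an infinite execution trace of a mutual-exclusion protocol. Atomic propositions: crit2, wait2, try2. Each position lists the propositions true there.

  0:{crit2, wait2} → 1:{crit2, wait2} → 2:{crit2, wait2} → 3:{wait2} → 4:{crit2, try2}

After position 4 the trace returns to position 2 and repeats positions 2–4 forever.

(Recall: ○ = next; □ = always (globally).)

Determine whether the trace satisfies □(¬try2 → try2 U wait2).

¬try2 → try2 U wait2 holds at every position 0..4, and those are all positions ever visited, so □(¬try2 → try2 U wait2) holds.
Positions where ¬try2 holds: 0, 1, 2, 3.
Check try2 U wait2 at each: 0→ok, 1→ok, 2→ok, 3→ok.

Yes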